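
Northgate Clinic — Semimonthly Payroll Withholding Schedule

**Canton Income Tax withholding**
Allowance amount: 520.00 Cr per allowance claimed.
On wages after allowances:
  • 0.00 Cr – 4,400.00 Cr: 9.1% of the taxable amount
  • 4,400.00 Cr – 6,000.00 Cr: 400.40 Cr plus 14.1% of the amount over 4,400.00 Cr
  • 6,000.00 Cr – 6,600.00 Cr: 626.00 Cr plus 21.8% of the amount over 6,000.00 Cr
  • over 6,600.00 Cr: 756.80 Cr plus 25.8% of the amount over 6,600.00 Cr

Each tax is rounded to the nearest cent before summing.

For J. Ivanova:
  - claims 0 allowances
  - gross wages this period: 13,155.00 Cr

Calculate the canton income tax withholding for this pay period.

2,447.99 Cr

Canton Income Tax: taxable = 13,155.00 Cr
  756.80 Cr + 25.8% × (13,155.00 Cr − 6,600.00 Cr) = 756.80 Cr + 25.8% × 6,555.00 Cr = 2,447.99 Cr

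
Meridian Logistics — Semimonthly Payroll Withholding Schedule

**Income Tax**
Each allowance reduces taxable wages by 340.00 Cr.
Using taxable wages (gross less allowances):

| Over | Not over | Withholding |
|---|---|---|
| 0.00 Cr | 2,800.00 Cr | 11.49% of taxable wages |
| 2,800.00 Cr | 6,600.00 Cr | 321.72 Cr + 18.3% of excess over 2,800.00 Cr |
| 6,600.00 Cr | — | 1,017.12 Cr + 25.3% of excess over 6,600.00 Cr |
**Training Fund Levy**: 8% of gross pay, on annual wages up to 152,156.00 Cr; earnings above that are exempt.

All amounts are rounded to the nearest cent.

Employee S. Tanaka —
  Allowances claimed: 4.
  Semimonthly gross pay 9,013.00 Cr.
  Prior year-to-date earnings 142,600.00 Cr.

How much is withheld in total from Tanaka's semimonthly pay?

Income Tax: taxable = 9,013.00 Cr − 4×340.00 Cr = 7,653.00 Cr
  1,017.12 Cr + 25.3% × (7,653.00 Cr − 6,600.00 Cr) = 1,017.12 Cr + 25.3% × 1,053.00 Cr = 1,283.53 Cr
Training Fund Levy: 8% × 9,013.00 Cr = 721.04 Cr
Total: 1,283.53 Cr + 721.04 Cr = 2,004.57 Cr

2,004.57 Cr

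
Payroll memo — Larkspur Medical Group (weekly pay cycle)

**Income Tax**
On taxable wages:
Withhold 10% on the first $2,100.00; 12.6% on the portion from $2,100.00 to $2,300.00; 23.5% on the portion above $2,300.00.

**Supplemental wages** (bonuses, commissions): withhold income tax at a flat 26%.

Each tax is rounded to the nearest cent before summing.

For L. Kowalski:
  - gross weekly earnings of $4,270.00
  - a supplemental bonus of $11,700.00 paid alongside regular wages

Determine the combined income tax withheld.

Income Tax: taxable = $4,270.00
  $235.20 + 23.5% × ($4,270.00 − $2,300.00) = $235.20 + 23.5% × $1,970.00 = $698.15
Supplemental (26% flat on bonus): 26% × $11,700.00 = $3,042.00
Total income tax: $698.15 + $3,042.00 = $3,740.15

$3,740.15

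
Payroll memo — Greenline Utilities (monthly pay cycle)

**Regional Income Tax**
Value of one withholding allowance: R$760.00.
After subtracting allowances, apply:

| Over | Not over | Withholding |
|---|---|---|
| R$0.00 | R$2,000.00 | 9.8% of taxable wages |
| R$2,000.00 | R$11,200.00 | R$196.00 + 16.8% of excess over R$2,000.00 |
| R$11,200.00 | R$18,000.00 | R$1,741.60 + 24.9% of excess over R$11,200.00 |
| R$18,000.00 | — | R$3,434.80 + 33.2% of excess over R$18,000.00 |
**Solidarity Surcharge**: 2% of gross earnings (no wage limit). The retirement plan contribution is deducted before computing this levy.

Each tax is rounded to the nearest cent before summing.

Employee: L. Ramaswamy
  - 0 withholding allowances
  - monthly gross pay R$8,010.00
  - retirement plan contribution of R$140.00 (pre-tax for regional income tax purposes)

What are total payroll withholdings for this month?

Regional Income Tax: taxable = R$8,010.00 − R$140.00 = R$7,870.00
  R$196.00 + 16.8% × (R$7,870.00 − R$2,000.00) = R$196.00 + 16.8% × R$5,870.00 = R$1,182.16
Solidarity Surcharge: 2% × R$7,870.00 = R$157.40
Total: R$1,182.16 + R$157.40 = R$1,339.56

R$1,339.56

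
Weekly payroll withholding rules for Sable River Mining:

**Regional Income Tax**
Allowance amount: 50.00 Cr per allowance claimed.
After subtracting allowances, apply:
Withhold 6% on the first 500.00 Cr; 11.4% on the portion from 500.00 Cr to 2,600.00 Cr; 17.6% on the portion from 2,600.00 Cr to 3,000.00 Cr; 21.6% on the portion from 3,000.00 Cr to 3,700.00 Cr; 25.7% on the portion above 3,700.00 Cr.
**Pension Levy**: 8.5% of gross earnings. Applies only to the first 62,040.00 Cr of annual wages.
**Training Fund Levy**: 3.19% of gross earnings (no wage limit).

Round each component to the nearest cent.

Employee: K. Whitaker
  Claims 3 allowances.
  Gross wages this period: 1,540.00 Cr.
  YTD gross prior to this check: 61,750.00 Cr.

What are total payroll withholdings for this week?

205.24 Cr

Regional Income Tax: taxable = 1,540.00 Cr − 3×50.00 Cr = 1,390.00 Cr
  30.00 Cr + 11.4% × (1,390.00 Cr − 500.00 Cr) = 30.00 Cr + 11.4% × 890.00 Cr = 131.46 Cr
Pension Levy: cap 62,040.00 Cr − YTD 61,750.00 Cr = 290.00 Cr subject; 8.5% × 290.00 Cr = 24.65 Cr
Training Fund Levy: 3.19% × 1,540.00 Cr = 49.13 Cr
Total: 131.46 Cr + 24.65 Cr + 49.13 Cr = 205.24 Cr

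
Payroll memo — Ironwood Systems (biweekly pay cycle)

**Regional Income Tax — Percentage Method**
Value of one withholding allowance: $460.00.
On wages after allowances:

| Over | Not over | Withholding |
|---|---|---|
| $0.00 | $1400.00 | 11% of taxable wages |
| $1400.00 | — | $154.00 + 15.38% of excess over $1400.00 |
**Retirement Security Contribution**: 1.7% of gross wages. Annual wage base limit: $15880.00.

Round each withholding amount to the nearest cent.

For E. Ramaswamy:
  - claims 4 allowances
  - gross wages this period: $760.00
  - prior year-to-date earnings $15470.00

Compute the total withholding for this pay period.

$6.97

Regional Income Tax: taxable = $760.00 − 4×$460.00 = $-1080.00
  Taxable ≤ 0 → $0.00
Retirement Security Contribution: cap $15880.00 − YTD $15470.00 = $410.00 subject; 1.7% × $410.00 = $6.97
Total: $0.00 + $6.97 = $6.97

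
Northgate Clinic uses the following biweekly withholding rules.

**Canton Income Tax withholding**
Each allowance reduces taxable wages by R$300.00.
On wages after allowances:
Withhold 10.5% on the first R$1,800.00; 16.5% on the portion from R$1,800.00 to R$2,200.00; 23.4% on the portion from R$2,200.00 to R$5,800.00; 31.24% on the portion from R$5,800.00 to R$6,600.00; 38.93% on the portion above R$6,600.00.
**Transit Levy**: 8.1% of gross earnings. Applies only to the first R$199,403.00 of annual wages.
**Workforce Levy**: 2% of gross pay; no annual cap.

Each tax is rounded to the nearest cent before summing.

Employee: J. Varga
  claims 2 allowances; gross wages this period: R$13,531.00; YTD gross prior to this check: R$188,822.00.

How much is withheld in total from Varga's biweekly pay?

Canton Income Tax: taxable = R$13,531.00 − 2×R$300.00 = R$12,931.00
  R$1,347.32 + 38.93% × (R$12,931.00 − R$6,600.00) = R$1,347.32 + 38.93% × R$6,331.00 = R$3,811.98
Transit Levy: cap R$199,403.00 − YTD R$188,822.00 = R$10,581.00 subject; 8.1% × R$10,581.00 = R$857.06
Workforce Levy: 2% × R$13,531.00 = R$270.62
Total: R$3,811.98 + R$857.06 + R$270.62 = R$4,939.66

R$4,939.66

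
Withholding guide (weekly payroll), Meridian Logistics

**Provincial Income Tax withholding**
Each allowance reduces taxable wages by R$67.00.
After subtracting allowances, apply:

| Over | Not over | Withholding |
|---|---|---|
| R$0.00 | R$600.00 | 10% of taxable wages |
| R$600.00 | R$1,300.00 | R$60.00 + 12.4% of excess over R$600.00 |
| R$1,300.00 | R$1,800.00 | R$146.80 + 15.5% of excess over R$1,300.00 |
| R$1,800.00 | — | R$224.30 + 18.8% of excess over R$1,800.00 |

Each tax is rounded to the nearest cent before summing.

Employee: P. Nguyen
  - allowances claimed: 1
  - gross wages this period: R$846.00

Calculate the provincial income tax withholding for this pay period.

R$82.20

Provincial Income Tax: taxable = R$846.00 − 1×R$67.00 = R$779.00
  R$60.00 + 12.4% × (R$779.00 − R$600.00) = R$60.00 + 12.4% × R$179.00 = R$82.20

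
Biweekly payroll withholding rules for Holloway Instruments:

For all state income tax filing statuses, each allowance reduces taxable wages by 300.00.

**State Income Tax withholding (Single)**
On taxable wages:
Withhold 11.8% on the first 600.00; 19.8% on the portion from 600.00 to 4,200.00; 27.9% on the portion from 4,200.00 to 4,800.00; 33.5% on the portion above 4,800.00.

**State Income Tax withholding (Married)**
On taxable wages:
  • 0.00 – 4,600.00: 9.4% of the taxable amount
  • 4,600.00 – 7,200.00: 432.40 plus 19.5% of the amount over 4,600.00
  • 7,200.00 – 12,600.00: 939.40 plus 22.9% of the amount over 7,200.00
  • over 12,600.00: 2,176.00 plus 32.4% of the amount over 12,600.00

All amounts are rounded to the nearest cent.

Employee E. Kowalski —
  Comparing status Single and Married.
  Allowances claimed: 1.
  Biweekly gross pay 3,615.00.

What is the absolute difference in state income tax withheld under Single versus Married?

296.76

State Income Tax (Single): taxable = 3,615.00 − 1×300.00 = 3,315.00
  70.80 + 19.8% × (3,315.00 − 600.00) = 70.80 + 19.8% × 2,715.00 = 608.37
State Income Tax (Married): taxable = 3,615.00 − 1×300.00 = 3,315.00
  9.4% × 3,315.00 = 311.61
Difference: |608.37 − 311.61| = 296.76 (higher under Single)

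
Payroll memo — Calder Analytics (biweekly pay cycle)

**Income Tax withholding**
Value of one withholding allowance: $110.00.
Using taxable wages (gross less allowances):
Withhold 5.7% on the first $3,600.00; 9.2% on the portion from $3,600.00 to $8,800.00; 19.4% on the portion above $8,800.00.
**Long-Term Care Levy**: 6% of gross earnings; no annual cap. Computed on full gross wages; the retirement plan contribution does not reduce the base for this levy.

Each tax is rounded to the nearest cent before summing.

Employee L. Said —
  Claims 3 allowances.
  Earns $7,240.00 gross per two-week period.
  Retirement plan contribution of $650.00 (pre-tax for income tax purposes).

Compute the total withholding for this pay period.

$884.32

Income Tax: taxable = $7,240.00 − $650.00 − 3×$110.00 = $6,260.00
  $205.20 + 9.2% × ($6,260.00 − $3,600.00) = $205.20 + 9.2% × $2,660.00 = $449.92
Long-Term Care Levy: 6% × $7,240.00 = $434.40
Total: $449.92 + $434.40 = $884.32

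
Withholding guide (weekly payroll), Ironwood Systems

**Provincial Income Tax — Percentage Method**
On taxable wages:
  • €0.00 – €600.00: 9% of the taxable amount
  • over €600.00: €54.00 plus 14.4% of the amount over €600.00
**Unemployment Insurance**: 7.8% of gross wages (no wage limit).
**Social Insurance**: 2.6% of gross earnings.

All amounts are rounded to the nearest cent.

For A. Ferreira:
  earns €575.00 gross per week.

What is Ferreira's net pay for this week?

€463.45

Provincial Income Tax: taxable = €575.00
  9% × €575.00 = €51.75
Unemployment Insurance: 7.8% × €575.00 = €44.85
Social Insurance: 2.6% × €575.00 = €14.95
Total withheld: €51.75 + €44.85 + €14.95 = €111.55
Net pay: €575.00 − €111.55 = €463.45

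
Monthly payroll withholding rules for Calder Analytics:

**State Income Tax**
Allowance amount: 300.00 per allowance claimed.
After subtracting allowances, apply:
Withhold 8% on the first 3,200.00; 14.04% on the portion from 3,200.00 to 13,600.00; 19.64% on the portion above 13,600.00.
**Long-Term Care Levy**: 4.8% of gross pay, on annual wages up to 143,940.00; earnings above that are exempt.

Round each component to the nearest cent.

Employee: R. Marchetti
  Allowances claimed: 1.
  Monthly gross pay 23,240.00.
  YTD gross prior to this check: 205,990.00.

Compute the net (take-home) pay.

19,689.46

State Income Tax: taxable = 23,240.00 − 1×300.00 = 22,940.00
  1,716.16 + 19.64% × (22,940.00 − 13,600.00) = 1,716.16 + 19.64% × 9,340.00 = 3,550.54
Long-Term Care Levy: YTD 205,990.00 ≥ cap 143,940.00 → 0.00
Total withheld: 3,550.54 + 0.00 = 3,550.54
Net pay: 23,240.00 − 3,550.54 = 19,689.46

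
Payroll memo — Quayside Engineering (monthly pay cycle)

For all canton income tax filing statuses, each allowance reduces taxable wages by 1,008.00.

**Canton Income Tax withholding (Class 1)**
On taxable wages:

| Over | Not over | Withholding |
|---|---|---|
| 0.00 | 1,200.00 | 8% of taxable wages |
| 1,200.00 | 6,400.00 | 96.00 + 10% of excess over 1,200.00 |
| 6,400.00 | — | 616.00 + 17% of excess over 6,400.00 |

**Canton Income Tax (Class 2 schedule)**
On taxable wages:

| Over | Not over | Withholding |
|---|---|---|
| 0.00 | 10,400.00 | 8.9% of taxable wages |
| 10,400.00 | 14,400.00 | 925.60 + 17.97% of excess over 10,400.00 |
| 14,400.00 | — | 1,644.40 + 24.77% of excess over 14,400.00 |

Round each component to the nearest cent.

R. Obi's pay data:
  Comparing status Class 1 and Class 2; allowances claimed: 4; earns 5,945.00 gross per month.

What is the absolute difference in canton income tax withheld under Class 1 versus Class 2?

2.96

Canton Income Tax (Class 1): taxable = 5,945.00 − 4×1,008.00 = 1,913.00
  96.00 + 10% × (1,913.00 − 1,200.00) = 96.00 + 10% × 713.00 = 167.30
Canton Income Tax (Class 2): taxable = 5,945.00 − 4×1,008.00 = 1,913.00
  8.9% × 1,913.00 = 170.26
Difference: |167.30 − 170.26| = 2.96 (higher under Class 2)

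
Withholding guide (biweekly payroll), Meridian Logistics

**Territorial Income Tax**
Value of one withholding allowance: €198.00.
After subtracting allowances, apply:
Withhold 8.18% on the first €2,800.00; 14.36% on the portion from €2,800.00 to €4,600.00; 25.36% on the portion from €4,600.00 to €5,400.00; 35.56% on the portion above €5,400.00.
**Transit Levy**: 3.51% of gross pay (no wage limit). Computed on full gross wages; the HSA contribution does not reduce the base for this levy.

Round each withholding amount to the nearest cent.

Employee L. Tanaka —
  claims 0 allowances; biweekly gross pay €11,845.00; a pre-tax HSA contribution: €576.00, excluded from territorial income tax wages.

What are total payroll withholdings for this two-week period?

Territorial Income Tax: taxable = €11,845.00 − €576.00 = €11,269.00
  €690.40 + 35.56% × (€11,269.00 − €5,400.00) = €690.40 + 35.56% × €5,869.00 = €2,777.42
Transit Levy: 3.51% × €11,845.00 = €415.76
Total: €2,777.42 + €415.76 = €3,193.18

€3,193.18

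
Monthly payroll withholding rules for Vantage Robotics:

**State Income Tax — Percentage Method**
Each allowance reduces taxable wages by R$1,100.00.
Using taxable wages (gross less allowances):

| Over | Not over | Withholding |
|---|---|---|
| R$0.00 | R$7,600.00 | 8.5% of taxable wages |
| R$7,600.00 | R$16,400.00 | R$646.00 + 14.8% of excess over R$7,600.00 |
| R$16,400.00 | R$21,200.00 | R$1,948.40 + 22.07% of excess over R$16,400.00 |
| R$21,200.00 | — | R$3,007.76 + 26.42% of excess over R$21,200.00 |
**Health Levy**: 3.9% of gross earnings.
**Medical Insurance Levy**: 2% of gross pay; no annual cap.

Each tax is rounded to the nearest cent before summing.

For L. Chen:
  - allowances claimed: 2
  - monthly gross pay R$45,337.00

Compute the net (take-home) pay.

State Income Tax: taxable = R$45,337.00 − 2×R$1,100.00 = R$43,137.00
  R$3,007.76 + 26.42% × (R$43,137.00 − R$21,200.00) = R$3,007.76 + 26.42% × R$21,937.00 = R$8,803.52
Health Levy: 3.9% × R$45,337.00 = R$1,768.14
Medical Insurance Levy: 2% × R$45,337.00 = R$906.74
Total withheld: R$8,803.52 + R$1,768.14 + R$906.74 = R$11,478.40
Net pay: R$45,337.00 − R$11,478.40 = R$33,858.60

R$33,858.60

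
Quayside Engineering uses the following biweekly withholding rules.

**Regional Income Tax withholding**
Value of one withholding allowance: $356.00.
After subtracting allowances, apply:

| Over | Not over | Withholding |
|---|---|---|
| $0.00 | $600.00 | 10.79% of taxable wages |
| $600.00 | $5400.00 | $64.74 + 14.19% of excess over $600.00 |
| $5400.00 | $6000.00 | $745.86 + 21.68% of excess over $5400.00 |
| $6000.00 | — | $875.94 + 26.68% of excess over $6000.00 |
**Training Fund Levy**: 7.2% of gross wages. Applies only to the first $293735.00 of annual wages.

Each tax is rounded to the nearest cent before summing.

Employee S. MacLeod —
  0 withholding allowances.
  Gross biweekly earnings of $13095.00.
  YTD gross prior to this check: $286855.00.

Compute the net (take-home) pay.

Regional Income Tax: taxable = $13095.00
  $875.94 + 26.68% × ($13095.00 − $6000.00) = $875.94 + 26.68% × $7095.00 = $2768.89
Training Fund Levy: cap $293735.00 − YTD $286855.00 = $6880.00 subject; 7.2% × $6880.00 = $495.36
Total withheld: $2768.89 + $495.36 = $3264.25
Net pay: $13095.00 − $3264.25 = $9830.75

$9830.75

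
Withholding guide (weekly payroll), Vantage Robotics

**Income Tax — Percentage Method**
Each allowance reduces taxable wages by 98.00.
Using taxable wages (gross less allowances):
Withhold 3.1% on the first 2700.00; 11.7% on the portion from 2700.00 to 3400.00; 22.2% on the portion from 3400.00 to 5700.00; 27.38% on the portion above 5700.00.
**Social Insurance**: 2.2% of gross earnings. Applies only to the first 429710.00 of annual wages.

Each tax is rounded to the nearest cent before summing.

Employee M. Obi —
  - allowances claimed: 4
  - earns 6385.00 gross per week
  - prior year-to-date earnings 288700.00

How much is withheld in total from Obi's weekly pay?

896.89

Income Tax: taxable = 6385.00 − 4×98.00 = 5993.00
  676.20 + 27.38% × (5993.00 − 5700.00) = 676.20 + 27.38% × 293.00 = 756.42
Social Insurance: 2.2% × 6385.00 = 140.47
Total: 756.42 + 140.47 = 896.89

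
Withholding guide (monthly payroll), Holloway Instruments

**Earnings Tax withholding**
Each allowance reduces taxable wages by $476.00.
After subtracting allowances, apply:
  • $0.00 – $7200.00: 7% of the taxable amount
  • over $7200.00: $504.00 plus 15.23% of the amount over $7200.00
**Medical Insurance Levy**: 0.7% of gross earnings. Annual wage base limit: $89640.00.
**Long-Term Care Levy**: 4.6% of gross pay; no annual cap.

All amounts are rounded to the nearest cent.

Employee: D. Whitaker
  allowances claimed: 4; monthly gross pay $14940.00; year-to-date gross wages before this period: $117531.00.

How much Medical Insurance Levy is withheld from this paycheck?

Medical Insurance Levy: YTD $117531.00 ≥ cap $89640.00 → $0.00

$0.00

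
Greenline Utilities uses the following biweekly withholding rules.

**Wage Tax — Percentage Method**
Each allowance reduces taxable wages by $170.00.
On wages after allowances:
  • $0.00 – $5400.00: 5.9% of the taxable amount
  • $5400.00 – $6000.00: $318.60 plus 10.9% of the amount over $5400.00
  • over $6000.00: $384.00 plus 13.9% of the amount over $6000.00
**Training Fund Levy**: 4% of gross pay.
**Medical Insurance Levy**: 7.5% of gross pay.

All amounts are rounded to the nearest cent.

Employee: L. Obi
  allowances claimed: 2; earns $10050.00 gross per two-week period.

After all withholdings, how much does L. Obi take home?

Wage Tax: taxable = $10050.00 − 2×$170.00 = $9710.00
  $384.00 + 13.9% × ($9710.00 − $6000.00) = $384.00 + 13.9% × $3710.00 = $899.69
Training Fund Levy: 4% × $10050.00 = $402.00
Medical Insurance Levy: 7.5% × $10050.00 = $753.75
Total withheld: $899.69 + $402.00 + $753.75 = $2055.44
Net pay: $10050.00 − $2055.44 = $7994.56

$7994.56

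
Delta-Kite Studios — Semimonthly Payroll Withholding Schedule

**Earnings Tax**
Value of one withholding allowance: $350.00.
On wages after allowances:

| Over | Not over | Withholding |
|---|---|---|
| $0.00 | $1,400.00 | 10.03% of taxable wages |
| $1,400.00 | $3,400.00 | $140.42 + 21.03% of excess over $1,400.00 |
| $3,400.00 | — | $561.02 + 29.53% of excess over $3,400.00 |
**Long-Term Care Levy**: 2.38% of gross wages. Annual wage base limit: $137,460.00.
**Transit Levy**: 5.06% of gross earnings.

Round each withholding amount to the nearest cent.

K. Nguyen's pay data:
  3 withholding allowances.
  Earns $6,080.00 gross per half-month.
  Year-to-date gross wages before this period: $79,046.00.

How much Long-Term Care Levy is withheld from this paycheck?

$144.70

Long-Term Care Levy: 2.38% × $6,080.00 = $144.70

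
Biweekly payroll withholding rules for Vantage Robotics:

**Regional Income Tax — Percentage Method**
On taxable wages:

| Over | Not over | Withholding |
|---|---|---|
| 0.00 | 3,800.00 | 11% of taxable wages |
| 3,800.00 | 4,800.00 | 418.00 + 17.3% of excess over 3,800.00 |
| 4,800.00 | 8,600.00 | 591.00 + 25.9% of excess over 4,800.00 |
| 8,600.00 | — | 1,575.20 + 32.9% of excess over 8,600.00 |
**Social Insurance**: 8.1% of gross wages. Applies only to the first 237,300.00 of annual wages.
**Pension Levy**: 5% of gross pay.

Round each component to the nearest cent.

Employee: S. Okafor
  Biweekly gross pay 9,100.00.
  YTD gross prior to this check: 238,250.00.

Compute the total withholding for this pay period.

Regional Income Tax: taxable = 9,100.00
  1,575.20 + 32.9% × (9,100.00 − 8,600.00) = 1,575.20 + 32.9% × 500.00 = 1,739.70
Social Insurance: YTD 238,250.00 ≥ cap 237,300.00 → 0.00
Pension Levy: 5% × 9,100.00 = 455.00
Total: 1,739.70 + 0.00 + 455.00 = 2,194.70

2,194.70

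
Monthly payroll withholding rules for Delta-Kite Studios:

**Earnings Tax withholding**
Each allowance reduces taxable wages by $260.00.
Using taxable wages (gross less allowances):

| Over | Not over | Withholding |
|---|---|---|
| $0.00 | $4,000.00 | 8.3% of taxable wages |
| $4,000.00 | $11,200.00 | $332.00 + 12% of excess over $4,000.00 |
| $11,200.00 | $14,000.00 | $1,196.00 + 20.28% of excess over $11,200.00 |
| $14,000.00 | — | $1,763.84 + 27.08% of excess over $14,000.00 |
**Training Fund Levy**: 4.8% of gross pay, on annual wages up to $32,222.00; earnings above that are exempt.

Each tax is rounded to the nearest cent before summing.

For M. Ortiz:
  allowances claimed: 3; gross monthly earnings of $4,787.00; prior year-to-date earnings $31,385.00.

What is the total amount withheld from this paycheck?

Earnings Tax: taxable = $4,787.00 − 3×$260.00 = $4,007.00
  $332.00 + 12% × ($4,007.00 − $4,000.00) = $332.00 + 12% × $7.00 = $332.84
Training Fund Levy: cap $32,222.00 − YTD $31,385.00 = $837.00 subject; 4.8% × $837.00 = $40.18
Total: $332.84 + $40.18 = $373.02

$373.02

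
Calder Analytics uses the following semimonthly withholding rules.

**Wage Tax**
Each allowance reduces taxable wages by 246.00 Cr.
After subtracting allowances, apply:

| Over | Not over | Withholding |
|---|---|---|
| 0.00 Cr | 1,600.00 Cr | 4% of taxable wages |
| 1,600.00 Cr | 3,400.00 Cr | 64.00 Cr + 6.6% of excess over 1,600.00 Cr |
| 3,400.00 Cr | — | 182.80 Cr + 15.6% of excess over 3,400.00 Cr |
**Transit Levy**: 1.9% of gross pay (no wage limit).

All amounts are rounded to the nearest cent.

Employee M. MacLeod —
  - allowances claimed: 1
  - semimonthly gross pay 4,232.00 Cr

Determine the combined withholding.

Wage Tax: taxable = 4,232.00 Cr − 1×246.00 Cr = 3,986.00 Cr
  182.80 Cr + 15.6% × (3,986.00 Cr − 3,400.00 Cr) = 182.80 Cr + 15.6% × 586.00 Cr = 274.22 Cr
Transit Levy: 1.9% × 4,232.00 Cr = 80.41 Cr
Total: 274.22 Cr + 80.41 Cr = 354.63 Cr

354.63 Cr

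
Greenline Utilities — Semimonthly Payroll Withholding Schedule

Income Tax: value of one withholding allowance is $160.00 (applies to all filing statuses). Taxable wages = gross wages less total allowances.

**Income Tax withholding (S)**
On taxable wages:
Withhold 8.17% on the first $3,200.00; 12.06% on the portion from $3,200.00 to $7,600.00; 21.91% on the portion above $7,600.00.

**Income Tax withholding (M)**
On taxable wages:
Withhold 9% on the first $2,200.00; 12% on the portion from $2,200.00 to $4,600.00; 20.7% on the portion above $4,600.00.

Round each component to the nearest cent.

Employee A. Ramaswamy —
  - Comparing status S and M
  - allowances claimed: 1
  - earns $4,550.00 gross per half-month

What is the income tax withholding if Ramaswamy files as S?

$404.95

Income Tax (S): taxable = $4,550.00 − 1×$160.00 = $4,390.00
  $261.44 + 12.06% × ($4,390.00 − $3,200.00) = $261.44 + 12.06% × $1,190.00 = $404.95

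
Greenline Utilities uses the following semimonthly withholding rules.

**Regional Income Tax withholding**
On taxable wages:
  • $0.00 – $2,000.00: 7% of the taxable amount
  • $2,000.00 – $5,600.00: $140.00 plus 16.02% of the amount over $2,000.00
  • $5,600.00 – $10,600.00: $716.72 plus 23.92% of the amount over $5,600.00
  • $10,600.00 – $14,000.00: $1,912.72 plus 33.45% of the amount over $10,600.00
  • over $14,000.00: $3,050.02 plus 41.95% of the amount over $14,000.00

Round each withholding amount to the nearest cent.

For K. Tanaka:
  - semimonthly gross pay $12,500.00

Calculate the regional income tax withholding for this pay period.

Regional Income Tax: taxable = $12,500.00
  $1,912.72 + 33.45% × ($12,500.00 − $10,600.00) = $1,912.72 + 33.45% × $1,900.00 = $2,548.27

$2,548.27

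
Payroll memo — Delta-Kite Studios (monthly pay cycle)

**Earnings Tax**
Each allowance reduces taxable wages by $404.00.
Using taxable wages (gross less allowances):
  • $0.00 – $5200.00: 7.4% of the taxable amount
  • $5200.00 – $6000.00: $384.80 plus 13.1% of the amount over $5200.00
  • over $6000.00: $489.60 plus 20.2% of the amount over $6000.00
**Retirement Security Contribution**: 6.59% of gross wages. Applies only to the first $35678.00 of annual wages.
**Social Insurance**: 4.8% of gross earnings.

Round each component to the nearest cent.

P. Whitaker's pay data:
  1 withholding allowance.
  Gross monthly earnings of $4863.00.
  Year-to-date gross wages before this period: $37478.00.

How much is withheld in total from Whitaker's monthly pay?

Earnings Tax: taxable = $4863.00 − 1×$404.00 = $4459.00
  7.4% × $4459.00 = $329.97
Retirement Security Contribution: YTD $37478.00 ≥ cap $35678.00 → $0.00
Social Insurance: 4.8% × $4863.00 = $233.42
Total: $329.97 + $0.00 + $233.42 = $563.39

$563.39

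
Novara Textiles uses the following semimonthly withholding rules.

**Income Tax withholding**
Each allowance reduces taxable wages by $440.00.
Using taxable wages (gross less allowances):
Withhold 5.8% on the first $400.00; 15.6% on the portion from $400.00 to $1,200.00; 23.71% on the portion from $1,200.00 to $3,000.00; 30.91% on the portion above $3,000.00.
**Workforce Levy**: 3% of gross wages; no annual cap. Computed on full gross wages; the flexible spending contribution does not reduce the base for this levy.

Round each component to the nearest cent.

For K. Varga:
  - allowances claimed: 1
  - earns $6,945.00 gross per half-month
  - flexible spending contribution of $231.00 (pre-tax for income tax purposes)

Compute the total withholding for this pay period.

Income Tax: taxable = $6,945.00 − $231.00 − 1×$440.00 = $6,274.00
  $574.78 + 30.91% × ($6,274.00 − $3,000.00) = $574.78 + 30.91% × $3,274.00 = $1,586.77
Workforce Levy: 3% × $6,945.00 = $208.35
Total: $1,586.77 + $208.35 = $1,795.12

$1,795.12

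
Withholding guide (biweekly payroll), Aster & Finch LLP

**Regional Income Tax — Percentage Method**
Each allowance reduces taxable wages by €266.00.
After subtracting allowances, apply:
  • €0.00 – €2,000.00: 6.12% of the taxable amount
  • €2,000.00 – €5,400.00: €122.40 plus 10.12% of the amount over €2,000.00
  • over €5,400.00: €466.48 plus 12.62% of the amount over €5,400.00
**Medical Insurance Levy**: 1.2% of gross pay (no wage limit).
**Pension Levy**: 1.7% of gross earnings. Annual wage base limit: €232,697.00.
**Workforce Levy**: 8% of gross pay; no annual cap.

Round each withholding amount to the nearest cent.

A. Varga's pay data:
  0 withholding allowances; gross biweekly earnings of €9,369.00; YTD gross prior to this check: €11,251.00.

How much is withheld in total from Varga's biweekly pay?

€1,988.59

Regional Income Tax: taxable = €9,369.00
  €466.48 + 12.62% × (€9,369.00 − €5,400.00) = €466.48 + 12.62% × €3,969.00 = €967.37
Medical Insurance Levy: 1.2% × €9,369.00 = €112.43
Pension Levy: 1.7% × €9,369.00 = €159.27
Workforce Levy: 8% × €9,369.00 = €749.52
Total: €967.37 + €112.43 + €159.27 + €749.52 = €1,988.59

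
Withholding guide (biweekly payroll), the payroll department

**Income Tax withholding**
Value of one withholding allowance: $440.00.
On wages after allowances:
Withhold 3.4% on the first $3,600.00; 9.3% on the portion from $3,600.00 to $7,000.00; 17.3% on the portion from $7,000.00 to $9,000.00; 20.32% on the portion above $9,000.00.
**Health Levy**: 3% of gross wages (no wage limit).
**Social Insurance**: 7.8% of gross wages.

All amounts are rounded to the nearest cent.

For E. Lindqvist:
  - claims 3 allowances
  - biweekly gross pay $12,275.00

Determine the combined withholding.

Income Tax: taxable = $12,275.00 − 3×$440.00 = $10,955.00
  $784.60 + 20.32% × ($10,955.00 − $9,000.00) = $784.60 + 20.32% × $1,955.00 = $1,181.86
Health Levy: 3% × $12,275.00 = $368.25
Social Insurance: 7.8% × $12,275.00 = $957.45
Total: $1,181.86 + $368.25 + $957.45 = $2,507.56

$2,507.56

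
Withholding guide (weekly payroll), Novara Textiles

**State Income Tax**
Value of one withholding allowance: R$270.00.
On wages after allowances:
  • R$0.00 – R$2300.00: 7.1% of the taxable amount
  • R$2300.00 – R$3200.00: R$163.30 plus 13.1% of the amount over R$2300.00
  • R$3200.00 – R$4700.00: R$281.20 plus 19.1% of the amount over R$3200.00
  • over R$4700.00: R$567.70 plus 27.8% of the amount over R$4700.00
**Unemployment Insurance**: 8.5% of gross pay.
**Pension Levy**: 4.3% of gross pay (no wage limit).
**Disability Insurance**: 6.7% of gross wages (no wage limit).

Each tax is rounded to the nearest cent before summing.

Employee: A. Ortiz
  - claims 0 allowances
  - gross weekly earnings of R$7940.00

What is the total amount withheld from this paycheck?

State Income Tax: taxable = R$7940.00
  R$567.70 + 27.8% × (R$7940.00 − R$4700.00) = R$567.70 + 27.8% × R$3240.00 = R$1468.42
Unemployment Insurance: 8.5% × R$7940.00 = R$674.90
Pension Levy: 4.3% × R$7940.00 = R$341.42
Disability Insurance: 6.7% × R$7940.00 = R$531.98
Total: R$1468.42 + R$674.90 + R$341.42 + R$531.98 = R$3016.72

R$3016.72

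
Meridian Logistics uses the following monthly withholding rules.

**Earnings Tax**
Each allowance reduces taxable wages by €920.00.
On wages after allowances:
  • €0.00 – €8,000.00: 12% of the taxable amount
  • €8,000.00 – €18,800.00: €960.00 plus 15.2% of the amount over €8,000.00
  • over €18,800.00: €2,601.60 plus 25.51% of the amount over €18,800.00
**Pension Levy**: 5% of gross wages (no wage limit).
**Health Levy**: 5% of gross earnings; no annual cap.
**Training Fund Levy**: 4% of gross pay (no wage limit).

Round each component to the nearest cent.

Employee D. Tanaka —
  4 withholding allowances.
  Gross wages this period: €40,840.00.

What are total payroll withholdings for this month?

Earnings Tax: taxable = €40,840.00 − 4×€920.00 = €37,160.00
  €2,601.60 + 25.51% × (€37,160.00 − €18,800.00) = €2,601.60 + 25.51% × €18,360.00 = €7,285.24
Pension Levy: 5% × €40,840.00 = €2,042.00
Health Levy: 5% × €40,840.00 = €2,042.00
Training Fund Levy: 4% × €40,840.00 = €1,633.60
Total: €7,285.24 + €2,042.00 + €2,042.00 + €1,633.60 = €13,002.84

€13,002.84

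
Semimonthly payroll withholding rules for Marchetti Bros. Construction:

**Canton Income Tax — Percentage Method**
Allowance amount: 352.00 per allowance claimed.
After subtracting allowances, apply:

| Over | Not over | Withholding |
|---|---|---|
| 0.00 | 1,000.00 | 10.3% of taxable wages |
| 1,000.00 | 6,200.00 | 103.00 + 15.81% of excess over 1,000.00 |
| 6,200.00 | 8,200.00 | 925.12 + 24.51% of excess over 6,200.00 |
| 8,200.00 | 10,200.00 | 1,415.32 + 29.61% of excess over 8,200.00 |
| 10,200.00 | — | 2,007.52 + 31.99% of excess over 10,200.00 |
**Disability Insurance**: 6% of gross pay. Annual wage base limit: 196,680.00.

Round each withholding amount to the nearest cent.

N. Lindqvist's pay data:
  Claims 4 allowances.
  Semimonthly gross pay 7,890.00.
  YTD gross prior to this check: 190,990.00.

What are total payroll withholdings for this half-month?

1,335.64

Canton Income Tax: taxable = 7,890.00 − 4×352.00 = 6,482.00
  925.12 + 24.51% × (6,482.00 − 6,200.00) = 925.12 + 24.51% × 282.00 = 994.24
Disability Insurance: cap 196,680.00 − YTD 190,990.00 = 5,690.00 subject; 6% × 5,690.00 = 341.40
Total: 994.24 + 341.40 = 1,335.64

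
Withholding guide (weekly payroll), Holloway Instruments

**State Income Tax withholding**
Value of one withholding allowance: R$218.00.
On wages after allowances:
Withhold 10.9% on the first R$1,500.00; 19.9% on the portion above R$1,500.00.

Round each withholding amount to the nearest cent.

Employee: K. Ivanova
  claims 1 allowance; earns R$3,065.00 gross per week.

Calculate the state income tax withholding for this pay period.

R$431.55

State Income Tax: taxable = R$3,065.00 − 1×R$218.00 = R$2,847.00
  R$163.50 + 19.9% × (R$2,847.00 − R$1,500.00) = R$163.50 + 19.9% × R$1,347.00 = R$431.55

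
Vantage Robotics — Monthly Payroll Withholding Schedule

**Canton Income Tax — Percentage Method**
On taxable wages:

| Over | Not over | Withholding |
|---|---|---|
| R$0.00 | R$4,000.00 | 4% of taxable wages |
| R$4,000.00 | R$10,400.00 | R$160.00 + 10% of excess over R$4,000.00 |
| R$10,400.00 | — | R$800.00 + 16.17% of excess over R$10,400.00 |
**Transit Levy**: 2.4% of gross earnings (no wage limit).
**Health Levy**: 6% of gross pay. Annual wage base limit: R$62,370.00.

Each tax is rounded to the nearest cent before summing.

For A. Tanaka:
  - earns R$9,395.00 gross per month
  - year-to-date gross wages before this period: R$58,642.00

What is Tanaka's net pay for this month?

Canton Income Tax: taxable = R$9,395.00
  R$160.00 + 10% × (R$9,395.00 − R$4,000.00) = R$160.00 + 10% × R$5,395.00 = R$699.50
Transit Levy: 2.4% × R$9,395.00 = R$225.48
Health Levy: cap R$62,370.00 − YTD R$58,642.00 = R$3,728.00 subject; 6% × R$3,728.00 = R$223.68
Total withheld: R$699.50 + R$225.48 + R$223.68 = R$1,148.66
Net pay: R$9,395.00 − R$1,148.66 = R$8,246.34

R$8,246.34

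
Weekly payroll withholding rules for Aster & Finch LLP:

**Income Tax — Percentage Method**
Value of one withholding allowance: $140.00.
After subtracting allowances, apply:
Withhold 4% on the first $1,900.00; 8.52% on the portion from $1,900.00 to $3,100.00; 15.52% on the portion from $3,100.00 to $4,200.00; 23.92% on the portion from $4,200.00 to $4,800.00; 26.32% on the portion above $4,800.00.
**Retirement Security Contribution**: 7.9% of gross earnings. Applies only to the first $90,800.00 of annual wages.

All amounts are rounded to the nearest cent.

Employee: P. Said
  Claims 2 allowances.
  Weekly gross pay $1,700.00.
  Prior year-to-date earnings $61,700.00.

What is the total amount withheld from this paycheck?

$191.10

Income Tax: taxable = $1,700.00 − 2×$140.00 = $1,420.00
  4% × $1,420.00 = $56.80
Retirement Security Contribution: 7.9% × $1,700.00 = $134.30
Total: $56.80 + $134.30 = $191.10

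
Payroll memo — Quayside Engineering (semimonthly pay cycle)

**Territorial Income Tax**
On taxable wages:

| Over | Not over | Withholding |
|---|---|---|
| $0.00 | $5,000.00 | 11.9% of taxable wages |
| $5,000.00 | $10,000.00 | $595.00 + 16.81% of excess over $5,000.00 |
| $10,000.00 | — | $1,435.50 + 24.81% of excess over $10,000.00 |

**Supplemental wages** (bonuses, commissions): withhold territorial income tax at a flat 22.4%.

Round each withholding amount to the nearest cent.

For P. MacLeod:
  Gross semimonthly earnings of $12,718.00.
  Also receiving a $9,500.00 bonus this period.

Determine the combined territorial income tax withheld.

$4,237.84

Territorial Income Tax: taxable = $12,718.00
  $1,435.50 + 24.81% × ($12,718.00 − $10,000.00) = $1,435.50 + 24.81% × $2,718.00 = $2,109.84
Supplemental (22.4% flat on bonus): 22.4% × $9,500.00 = $2,128.00
Total territorial income tax: $2,109.84 + $2,128.00 = $4,237.84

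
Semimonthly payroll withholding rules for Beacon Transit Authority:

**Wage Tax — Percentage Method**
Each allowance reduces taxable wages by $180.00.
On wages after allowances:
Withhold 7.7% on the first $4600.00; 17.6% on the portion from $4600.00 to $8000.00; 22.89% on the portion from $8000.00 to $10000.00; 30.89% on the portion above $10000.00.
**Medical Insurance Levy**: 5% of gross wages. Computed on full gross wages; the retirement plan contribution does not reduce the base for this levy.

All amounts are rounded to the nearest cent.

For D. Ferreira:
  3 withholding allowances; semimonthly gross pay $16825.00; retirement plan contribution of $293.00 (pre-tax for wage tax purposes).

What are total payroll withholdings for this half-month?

Wage Tax: taxable = $16825.00 − $293.00 − 3×$180.00 = $15992.00
  $1410.40 + 30.89% × ($15992.00 − $10000.00) = $1410.40 + 30.89% × $5992.00 = $3261.33
Medical Insurance Levy: 5% × $16825.00 = $841.25
Total: $3261.33 + $841.25 = $4102.58

$4102.58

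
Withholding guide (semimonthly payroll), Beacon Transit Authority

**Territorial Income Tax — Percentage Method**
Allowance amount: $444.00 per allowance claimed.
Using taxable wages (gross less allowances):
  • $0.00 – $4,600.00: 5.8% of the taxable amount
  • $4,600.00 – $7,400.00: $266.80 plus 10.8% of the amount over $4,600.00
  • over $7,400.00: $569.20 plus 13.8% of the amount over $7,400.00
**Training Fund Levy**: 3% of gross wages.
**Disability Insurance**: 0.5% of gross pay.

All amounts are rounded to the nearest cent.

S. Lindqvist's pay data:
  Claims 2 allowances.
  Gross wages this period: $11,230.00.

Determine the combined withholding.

$1,368.25

Territorial Income Tax: taxable = $11,230.00 − 2×$444.00 = $10,342.00
  $569.20 + 13.8% × ($10,342.00 − $7,400.00) = $569.20 + 13.8% × $2,942.00 = $975.20
Training Fund Levy: 3% × $11,230.00 = $336.90
Disability Insurance: 0.5% × $11,230.00 = $56.15
Total: $975.20 + $336.90 + $56.15 = $1,368.25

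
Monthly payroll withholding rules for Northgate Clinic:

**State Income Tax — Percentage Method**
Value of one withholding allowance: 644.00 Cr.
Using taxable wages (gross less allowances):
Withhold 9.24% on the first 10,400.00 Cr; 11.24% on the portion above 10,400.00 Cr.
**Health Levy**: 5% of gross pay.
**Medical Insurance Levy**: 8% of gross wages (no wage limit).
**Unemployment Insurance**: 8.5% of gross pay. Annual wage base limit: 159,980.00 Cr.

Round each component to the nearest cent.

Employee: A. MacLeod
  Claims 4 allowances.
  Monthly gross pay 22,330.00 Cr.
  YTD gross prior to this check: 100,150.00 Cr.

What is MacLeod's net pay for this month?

15,516.70 Cr

State Income Tax: taxable = 22,330.00 Cr − 4×644.00 Cr = 19,754.00 Cr
  960.96 Cr + 11.24% × (19,754.00 Cr − 10,400.00 Cr) = 960.96 Cr + 11.24% × 9,354.00 Cr = 2,012.35 Cr
Health Levy: 5% × 22,330.00 Cr = 1,116.50 Cr
Medical Insurance Levy: 8% × 22,330.00 Cr = 1,786.40 Cr
Unemployment Insurance: 8.5% × 22,330.00 Cr = 1,898.05 Cr
Total withheld: 2,012.35 Cr + 1,116.50 Cr + 1,786.40 Cr + 1,898.05 Cr = 6,813.30 Cr
Net pay: 22,330.00 Cr − 6,813.30 Cr = 15,516.70 Cr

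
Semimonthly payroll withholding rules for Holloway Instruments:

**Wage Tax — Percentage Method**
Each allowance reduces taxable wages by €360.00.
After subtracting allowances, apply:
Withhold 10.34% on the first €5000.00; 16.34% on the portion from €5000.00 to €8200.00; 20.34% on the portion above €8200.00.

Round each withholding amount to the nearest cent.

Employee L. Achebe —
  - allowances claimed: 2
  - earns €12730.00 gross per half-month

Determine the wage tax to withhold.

Wage Tax: taxable = €12730.00 − 2×€360.00 = €12010.00
  €1039.88 + 20.34% × (€12010.00 − €8200.00) = €1039.88 + 20.34% × €3810.00 = €1814.83

€1814.83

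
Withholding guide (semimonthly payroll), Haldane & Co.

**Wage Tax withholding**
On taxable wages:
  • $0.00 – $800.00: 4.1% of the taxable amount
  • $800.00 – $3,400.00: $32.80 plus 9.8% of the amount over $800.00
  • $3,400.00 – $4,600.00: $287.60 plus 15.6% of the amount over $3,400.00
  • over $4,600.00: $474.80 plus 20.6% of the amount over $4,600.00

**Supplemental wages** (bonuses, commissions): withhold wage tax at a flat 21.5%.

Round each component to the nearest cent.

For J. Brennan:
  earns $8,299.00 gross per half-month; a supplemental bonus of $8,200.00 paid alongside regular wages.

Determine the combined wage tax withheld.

Wage Tax: taxable = $8,299.00
  $474.80 + 20.6% × ($8,299.00 − $4,600.00) = $474.80 + 20.6% × $3,699.00 = $1,236.79
Supplemental (21.5% flat on bonus): 21.5% × $8,200.00 = $1,763.00
Total wage tax: $1,236.79 + $1,763.00 = $2,999.79

$2,999.79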